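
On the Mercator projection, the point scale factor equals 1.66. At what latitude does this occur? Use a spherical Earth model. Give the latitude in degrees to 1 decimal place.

53.0°

Mercator scale is k = sec φ = 1/cos φ.
1/cos φ = 1.66  ⇒  cos φ = 0.6024  ⇒  φ = arccos(0.6024) ≈ 53.0°.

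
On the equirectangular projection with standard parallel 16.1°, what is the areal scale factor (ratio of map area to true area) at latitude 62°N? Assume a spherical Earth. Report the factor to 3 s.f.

The equidistant cylindrical projection with φ₀ = 16.1° has h = 1 (meridians true) and k = cos φ₀ / cos φ along parallels.
Areal scale = h·k = 1 × cos φ₀ / cos φ; at 62°, h = 1.000, k = 2.047, so h·k = 2.047.

2.05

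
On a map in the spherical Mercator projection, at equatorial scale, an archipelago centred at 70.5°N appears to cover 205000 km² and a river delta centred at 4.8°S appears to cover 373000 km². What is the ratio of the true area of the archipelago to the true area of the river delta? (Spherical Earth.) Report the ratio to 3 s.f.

Mercator's areal exaggeration is sec²φ; hence true area = (apparent area) · cos²φ.
True area of archipelago: 205000 × cos²(70.5°) = 205000 × 0.1114 = 22840 km².
True area of river delta: 373000 × cos²(4.8°) = 373000 × 0.9930 = 370400 km².
Ratio = 22840 / 370400 ≈ 0.0617.

0.0617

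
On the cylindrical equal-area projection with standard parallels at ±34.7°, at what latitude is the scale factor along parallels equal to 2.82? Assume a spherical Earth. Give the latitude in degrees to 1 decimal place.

73.0°

For cylindrical equal-area with standard parallel φ₀, h = cos φ / cos φ₀ and k = cos φ₀ / cos φ, so h·k = 1.
k = cos φ₀ / cos φ = 2.82  ⇒  cos φ = cos 34.7° / 2.82 = 0.2915.
φ = arccos(0.2915) ≈ 73.0°.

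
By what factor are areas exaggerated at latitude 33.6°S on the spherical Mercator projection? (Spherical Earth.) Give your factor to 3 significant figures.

The Mercator projection is conformal; its linear scale factor is the same in every direction and equals sec φ = 1/cos φ.
Areal scale = k² = sec²φ = 1/cos²(33.6°) = 1/0.8329² = 1.441.

1.44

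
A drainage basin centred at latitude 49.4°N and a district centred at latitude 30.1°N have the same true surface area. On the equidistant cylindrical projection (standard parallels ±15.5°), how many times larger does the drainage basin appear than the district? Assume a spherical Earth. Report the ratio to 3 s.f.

1.33

In the equirectangular projection with standard parallel φ₀ = 15.5° (x = Rλ cos φ₀, y = Rφ), meridians are true-scale (h = 1) and the parallel scale is k = cos φ₀ / cos φ.
Areal scale at 49.4°: h·k = 1.000 × 1.481 = 1.481.
Areal scale at 30.1°: h·k = 1.000 × 1.114 = 1.114.
Ratio = 1.481/1.114 ≈ 1.33.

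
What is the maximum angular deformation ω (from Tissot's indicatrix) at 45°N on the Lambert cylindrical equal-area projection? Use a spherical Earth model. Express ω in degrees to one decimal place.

38.9°

The Lambert cylindrical equal-area projection is the cylindrical equal-area projection with its standard parallel at the equator (φ₀ = 0). For cylindrical equal-area with standard parallel φ₀, h = cos φ / cos φ₀ and k = cos φ₀ / cos φ, so h·k = 1.
At 45°: h = 0.7071, k = 1.414; principal scales a = 1.414, b = 0.7071.
sin(ω/2) = (a − b)/(a + b) = 0.7071/2.121 = 0.3333, so ω = 2 arcsin(0.3333) ≈ 38.9°.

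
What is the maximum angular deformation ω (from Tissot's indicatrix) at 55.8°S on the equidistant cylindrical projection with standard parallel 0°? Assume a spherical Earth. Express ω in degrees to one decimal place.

For the equirectangular projection with φ₀ = 0 (plate carrée), h = 1 along meridians and k = sec φ along parallels.
At 55.8°: h = 1.000, k = 1.779; principal scales a = 1.779, b = 1.000.
sin(ω/2) = (a − b)/(a + b) = 0.7791/2.779 = 0.2803, so ω = 2 arcsin(0.2803) ≈ 32.6°.

32.6°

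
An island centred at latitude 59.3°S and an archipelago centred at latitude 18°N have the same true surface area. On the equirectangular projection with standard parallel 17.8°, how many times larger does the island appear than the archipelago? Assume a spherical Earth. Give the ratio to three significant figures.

1.86

With standard parallel φ₀ = 17.8°, the equirectangular projection gives x = Rλ cos φ₀, y = Rφ, so h = 1 and k = cos 17.8° / cos φ.
Areal scale at 59.3°: h·k = 1.000 × 1.865 = 1.865.
Areal scale at 18°: h·k = 1.000 × 1.001 = 1.001.
Ratio = 1.865/1.001 ≈ 1.86.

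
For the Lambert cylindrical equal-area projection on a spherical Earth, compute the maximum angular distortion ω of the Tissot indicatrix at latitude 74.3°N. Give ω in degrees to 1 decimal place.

119.4°

The Lambert cylindrical equal-area projection is the cylindrical equal-area projection with its standard parallel at the equator (φ₀ = 0). A cylindrical equal-area projection with standard parallel φ₀ has meridian scale h = cos φ / cos φ₀ and parallel scale k = cos φ₀ / cos φ (so areas are preserved, h·k = 1).
At 74.3°: h = 0.2706, k = 3.695; principal scales a = 3.695, b = 0.2706.
sin(ω/2) = (a − b)/(a + b) = 3.425/3.966 = 0.8635, so ω = 2 arcsin(0.8635) ≈ 119.4°.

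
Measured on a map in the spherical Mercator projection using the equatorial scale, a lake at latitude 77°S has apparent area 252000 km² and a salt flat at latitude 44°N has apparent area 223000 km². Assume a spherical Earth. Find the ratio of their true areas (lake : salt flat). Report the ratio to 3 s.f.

0.111

Since Mercator area scale is 1/cos²φ, the true area equals the apparent area multiplied by cos²φ.
True area of lake: 252000 × cos²(77°) = 252000 × 0.05060 = 12750 km².
True area of salt flat: 223000 × cos²(44°) = 223000 × 0.5174 = 115400 km².
Ratio = 12750 / 115400 ≈ 0.111.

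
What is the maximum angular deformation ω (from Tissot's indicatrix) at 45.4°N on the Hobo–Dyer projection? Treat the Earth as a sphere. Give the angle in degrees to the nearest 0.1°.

The Hobo–Dyer projection is cylindrical equal-area with φ₀ = 37.5°. For cylindrical equal-area with standard parallel φ₀, h = cos φ / cos φ₀ and k = cos φ₀ / cos φ, so h·k = 1.
At 45.4°: h = 0.8850, k = 1.130; principal scales a = 1.130, b = 0.8850.
sin(ω/2) = (a − b)/(a + b) = 0.2448/2.015 = 0.1215, so ω = 2 arcsin(0.1215) ≈ 14.0°.

14.0°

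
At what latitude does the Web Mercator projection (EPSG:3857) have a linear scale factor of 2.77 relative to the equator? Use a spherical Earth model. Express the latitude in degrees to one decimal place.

Mercator scale is k = sec φ = 1/cos φ.
1/cos φ = 2.77  ⇒  cos φ = 0.3610  ⇒  φ = arccos(0.3610) ≈ 68.8°.

68.8°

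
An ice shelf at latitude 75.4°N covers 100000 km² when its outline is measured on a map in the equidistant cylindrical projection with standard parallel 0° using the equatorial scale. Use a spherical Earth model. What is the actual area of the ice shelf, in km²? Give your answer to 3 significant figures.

Plate carrée maps x = Rλ, y = Rφ. The meridian scale is h = 1 and the parallel scale is k = 1/cos φ = sec φ.
Areal scale = h·k = 1 × sec φ; at 75.4°, h = 1.000, k = 3.967, so h·k = 3.967.
True area = apparent / (areal scale) = 100000 / 3.967 ≈ 25200 km².

25200 km²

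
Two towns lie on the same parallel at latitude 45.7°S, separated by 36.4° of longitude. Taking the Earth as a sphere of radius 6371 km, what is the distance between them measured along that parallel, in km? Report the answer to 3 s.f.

2830 km

Arc length along a parallel = R cos φ · Δλ (with Δλ in radians).
= 6371 × cos 45.7° × (36.4° × π/180) = 6371 × 0.6984 × 0.6353 ≈ 2830 km.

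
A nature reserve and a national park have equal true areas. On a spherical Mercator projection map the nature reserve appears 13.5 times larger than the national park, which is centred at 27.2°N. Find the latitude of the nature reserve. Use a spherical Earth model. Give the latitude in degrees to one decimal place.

76.0°

Mercator areal scale is sec²φ, so apparent-area ratio = sec²φ₁ / sec²φ₂ = cos²φ₂ / cos²φ₁.
cos²φ₂ / cos²φ₁ = 13.5  ⇒  cos φ₁ = cos 27.2° / √13.5 = 0.8894/3.674 = 0.2421.
φ₁ = arccos(0.2421) ≈ 76.0°.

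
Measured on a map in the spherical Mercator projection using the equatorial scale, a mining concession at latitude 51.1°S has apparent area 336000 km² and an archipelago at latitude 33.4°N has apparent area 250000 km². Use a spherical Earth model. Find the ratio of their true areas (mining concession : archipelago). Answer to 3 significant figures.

0.760

Mercator's areal exaggeration is sec²φ; hence true area = (apparent area) · cos²φ.
True area of mining concession: 336000 × cos²(51.1°) = 336000 × 0.3943 = 132500 km².
True area of archipelago: 250000 × cos²(33.4°) = 250000 × 0.6970 = 174200 km².
Ratio = 132500 / 174200 ≈ 0.760.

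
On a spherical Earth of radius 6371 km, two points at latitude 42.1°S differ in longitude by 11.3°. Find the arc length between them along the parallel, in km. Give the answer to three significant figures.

932 km

Arc length along a parallel = R cos φ · Δλ (with Δλ in radians).
= 6371 × cos 42.1° × (11.3° × π/180) = 6371 × 0.7420 × 0.1972 ≈ 932 km.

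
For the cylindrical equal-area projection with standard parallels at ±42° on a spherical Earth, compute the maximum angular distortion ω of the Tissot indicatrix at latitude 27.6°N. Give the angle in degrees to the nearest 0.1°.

20.1°

A cylindrical equal-area projection with standard parallel φ₀ has meridian scale h = cos φ / cos φ₀ and parallel scale k = cos φ₀ / cos φ (so areas are preserved, h·k = 1).
At 27.6°: h = 1.193, k = 0.8386; principal scales a = 1.193, b = 0.8386.
sin(ω/2) = (a − b)/(a + b) = 0.3539/2.031 = 0.1743, so ω = 2 arcsin(0.1743) ≈ 20.1°.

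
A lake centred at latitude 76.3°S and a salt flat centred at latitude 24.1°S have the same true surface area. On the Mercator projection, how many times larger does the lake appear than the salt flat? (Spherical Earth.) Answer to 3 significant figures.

Mercator is conformal with k = sec φ, so areal scale = k² = sec²φ.
At 76.3°: sec²(76.3°) = 1/0.2368² = 17.83.
At 24.1°: sec²(24.1°) = 1/0.9128² = 1.200.
Ratio = 17.83/1.200 = cos²(24.1°)/cos²(76.3°) ≈ 14.9.

14.9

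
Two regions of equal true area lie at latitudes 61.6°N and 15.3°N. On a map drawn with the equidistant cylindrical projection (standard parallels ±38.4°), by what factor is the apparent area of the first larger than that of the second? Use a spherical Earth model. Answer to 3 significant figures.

The equidistant cylindrical projection with φ₀ = 38.4° has h = 1 (meridians true) and k = cos φ₀ / cos φ along parallels.
Areal scale at 61.6°: h·k = 1.000 × 1.648 = 1.648.
Areal scale at 15.3°: h·k = 1.000 × 0.8125 = 0.8125.
Ratio = 1.648/0.8125 ≈ 2.03.

2.03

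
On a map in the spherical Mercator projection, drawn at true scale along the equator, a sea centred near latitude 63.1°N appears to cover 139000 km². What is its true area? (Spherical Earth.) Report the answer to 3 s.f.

28500 km²

The Mercator projection is conformal; its linear scale factor is the same in every direction and equals sec φ = 1/cos φ.
Areal scale = k² = sec²φ = 1/cos²(63.1°) = 1/0.4524² = 4.885.
True area = apparent / (areal scale) = 139000 / 4.885 ≈ 28500 km².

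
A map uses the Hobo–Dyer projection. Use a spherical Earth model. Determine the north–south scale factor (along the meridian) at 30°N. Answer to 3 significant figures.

Hobo–Dyer is a cylindrical equal-area projection with standard parallels at ±37.5°. For cylindrical equal-area with standard parallel φ₀, h = cos φ / cos φ₀ and k = cos φ₀ / cos φ, so h·k = 1.
h = cos 30° / cos 37.5° = 0.8660/0.7934 = 1.092.

1.09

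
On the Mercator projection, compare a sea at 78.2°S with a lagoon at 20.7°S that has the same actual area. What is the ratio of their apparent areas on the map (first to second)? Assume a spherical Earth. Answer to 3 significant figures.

Mercator areal scale is sec²φ.
At 78.2°: sec²(78.2°) = 1/0.2045² = 23.91.
At 20.7°: sec²(20.7°) = 1/0.9354² = 1.143.
Ratio = 23.91/1.143 = cos²(20.7°)/cos²(78.2°) ≈ 20.9.

20.9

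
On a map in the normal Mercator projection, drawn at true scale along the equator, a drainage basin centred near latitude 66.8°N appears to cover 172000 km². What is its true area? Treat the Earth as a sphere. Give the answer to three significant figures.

Mercator is conformal, so the point scale is isotropic: h = k = sec φ = 1/cos φ.
Areal scale = k² = sec²φ = 1/cos²(66.8°) = 1/0.3939² = 6.444.
True area = apparent / (areal scale) = 172000 / 6.444 ≈ 26700 km².

26700 km²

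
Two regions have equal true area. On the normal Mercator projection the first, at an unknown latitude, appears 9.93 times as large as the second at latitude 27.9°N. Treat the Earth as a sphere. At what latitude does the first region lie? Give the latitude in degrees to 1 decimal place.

73.7°

For equal true areas on Mercator, apparent areas scale as sec²φ, so the ratio is cos²φ₂ / cos²φ₁.
cos²φ₂ / cos²φ₁ = 9.93  ⇒  cos φ₁ = cos 27.9° / √9.93 = 0.8838/3.151 = 0.2805.
φ₁ = arccos(0.2805) ≈ 73.7°.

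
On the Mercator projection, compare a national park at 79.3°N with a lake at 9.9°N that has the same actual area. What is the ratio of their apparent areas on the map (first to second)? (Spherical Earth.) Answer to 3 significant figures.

28.2

On Mercator, area is exaggerated by sec²φ = 1/cos²φ.
At 79.3°: sec²(79.3°) = 1/0.1857² = 29.01.
At 9.9°: sec²(9.9°) = 1/0.9851² = 1.030.
Ratio = 29.01/1.030 = cos²(9.9°)/cos²(79.3°) ≈ 28.2.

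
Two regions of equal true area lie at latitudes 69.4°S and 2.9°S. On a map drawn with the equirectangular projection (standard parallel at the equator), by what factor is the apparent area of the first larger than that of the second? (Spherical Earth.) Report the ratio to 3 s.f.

Plate carrée maps x = Rλ, y = Rφ. The meridian scale is h = 1 and the parallel scale is k = 1/cos φ = sec φ.
Areal scale at 69.4°: h·k = 1.000 × 2.842 = 2.842.
Areal scale at 2.9°: h·k = 1.000 × 1.001 = 1.001.
Ratio = 2.842/1.001 ≈ 2.84.

2.84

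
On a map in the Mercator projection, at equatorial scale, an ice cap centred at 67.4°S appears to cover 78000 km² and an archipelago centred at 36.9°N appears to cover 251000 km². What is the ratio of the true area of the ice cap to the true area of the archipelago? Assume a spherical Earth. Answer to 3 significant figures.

Mercator's areal exaggeration is sec²φ; hence true area = (apparent area) · cos²φ.
True area of ice cap: 78000 × cos²(67.4°) = 78000 × 0.1477 = 11520 km².
True area of archipelago: 251000 × cos²(36.9°) = 251000 × 0.6395 = 160500 km².
Ratio = 11520 / 160500 ≈ 0.0718.

0.0718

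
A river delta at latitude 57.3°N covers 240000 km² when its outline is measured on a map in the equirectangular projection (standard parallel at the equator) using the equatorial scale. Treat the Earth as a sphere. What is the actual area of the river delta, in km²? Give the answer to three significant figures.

130000 km²

In the plate carrée (x = Rλ, y = Rφ), meridians are true-scale (h = 1) and parallels are stretched by k = sec φ.
Areal scale = h·k = 1 × sec φ; at 57.3°, h = 1.000, k = 1.851, so h·k = 1.851.
True area = apparent / (areal scale) = 240000 / 1.851 ≈ 130000 km².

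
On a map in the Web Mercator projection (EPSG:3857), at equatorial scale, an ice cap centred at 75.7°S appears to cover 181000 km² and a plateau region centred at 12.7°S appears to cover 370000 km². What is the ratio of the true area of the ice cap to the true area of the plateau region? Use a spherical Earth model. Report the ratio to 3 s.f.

Since Mercator area scale is 1/cos²φ, the true area equals the apparent area multiplied by cos²φ.
True area of ice cap: 181000 × cos²(75.7°) = 181000 × 0.06101 = 11040 km².
True area of plateau region: 370000 × cos²(12.7°) = 370000 × 0.9517 = 352100 km².
Ratio = 11040 / 352100 ≈ 0.0314.

0.0314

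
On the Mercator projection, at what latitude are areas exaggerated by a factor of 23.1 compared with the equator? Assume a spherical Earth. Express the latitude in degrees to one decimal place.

78.0°

Mercator areal scale is sec²φ.
sec²φ = 23.1  ⇒  cos²φ = 0.04329  ⇒  cos φ = 0.2081.
φ = arccos(0.2081) ≈ 78.0°.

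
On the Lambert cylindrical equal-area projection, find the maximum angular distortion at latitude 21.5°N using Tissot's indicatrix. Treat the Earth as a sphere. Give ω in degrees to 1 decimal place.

8.3°

The Lambert cylindrical equal-area projection is the cylindrical equal-area projection with its standard parallel at the equator (φ₀ = 0). Cylindrical equal-area (φ₀ = 0°): h = cos φ / cos 0° along meridians, k = cos 0° / cos φ along parallels; h·k = 1.
At 21.5°: h = 0.9304, k = 1.075; principal scales a = 1.075, b = 0.9304.
sin(ω/2) = (a − b)/(a + b) = 0.1444/2.005 = 0.07200, so ω = 2 arcsin(0.07200) ≈ 8.3°.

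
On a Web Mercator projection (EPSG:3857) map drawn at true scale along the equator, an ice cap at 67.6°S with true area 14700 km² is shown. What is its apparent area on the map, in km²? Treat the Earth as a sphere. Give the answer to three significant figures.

For Mercator, h = k = sec φ (a conformal cylindrical projection has a single point scale, 1/cos φ).
Areal scale = k² = sec²φ = 1/cos²(67.6°) = 1/0.3811² = 6.886.
Apparent area = 14700 × 6.886 ≈ 101000 km².

101000 km²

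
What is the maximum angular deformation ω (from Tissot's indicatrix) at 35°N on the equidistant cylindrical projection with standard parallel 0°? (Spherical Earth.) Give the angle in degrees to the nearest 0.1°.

11.4°

In the plate carrée (x = Rλ, y = Rφ), meridians are true-scale (h = 1) and parallels are stretched by k = sec φ.
At 35°: h = 1.000, k = 1.221; principal scales a = 1.221, b = 1.000.
sin(ω/2) = (a − b)/(a + b) = 0.2208/2.221 = 0.09941, so ω = 2 arcsin(0.09941) ≈ 11.4°.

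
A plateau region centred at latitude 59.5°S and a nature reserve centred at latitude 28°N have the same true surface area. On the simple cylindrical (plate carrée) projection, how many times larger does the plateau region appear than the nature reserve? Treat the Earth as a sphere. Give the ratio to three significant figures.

In the plate carrée (x = Rλ, y = Rφ), meridians are true-scale (h = 1) and parallels are stretched by k = sec φ.
Areal scale at 59.5°: h·k = 1.000 × 1.970 = 1.970.
Areal scale at 28°: h·k = 1.000 × 1.133 = 1.133.
Ratio = 1.970/1.133 ≈ 1.74.

1.74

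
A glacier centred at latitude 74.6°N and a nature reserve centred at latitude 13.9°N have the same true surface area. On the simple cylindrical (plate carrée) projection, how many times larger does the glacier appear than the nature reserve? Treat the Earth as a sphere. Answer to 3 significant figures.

3.66

Plate carrée maps x = Rλ, y = Rφ. The meridian scale is h = 1 and the parallel scale is k = 1/cos φ = sec φ.
Areal scale at 74.6°: h·k = 1.000 × 3.766 = 3.766.
Areal scale at 13.9°: h·k = 1.000 × 1.030 = 1.030.
Ratio = 3.766/1.030 ≈ 3.66.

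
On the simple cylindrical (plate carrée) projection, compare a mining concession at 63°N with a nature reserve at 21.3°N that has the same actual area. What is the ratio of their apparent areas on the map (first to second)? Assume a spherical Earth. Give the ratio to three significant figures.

Plate carrée maps x = Rλ, y = Rφ. The meridian scale is h = 1 and the parallel scale is k = 1/cos φ = sec φ.
Areal scale at 63°: h·k = 1.000 × 2.203 = 2.203.
Areal scale at 21.3°: h·k = 1.000 × 1.073 = 1.073.
Ratio = 2.203/1.073 ≈ 2.05.

2.05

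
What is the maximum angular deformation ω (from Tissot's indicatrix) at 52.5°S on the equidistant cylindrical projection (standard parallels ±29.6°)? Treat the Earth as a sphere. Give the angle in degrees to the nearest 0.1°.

The equidistant cylindrical projection with φ₀ = 29.6° has h = 1 (meridians true) and k = cos φ₀ / cos φ along parallels.
At 52.5°: h = 1.000, k = 1.428; principal scales a = 1.428, b = 1.000.
sin(ω/2) = (a − b)/(a + b) = 0.4283/2.428 = 0.1764, so ω = 2 arcsin(0.1764) ≈ 20.3°.

20.3°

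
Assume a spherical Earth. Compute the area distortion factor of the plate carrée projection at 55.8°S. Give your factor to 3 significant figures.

1.78

Plate carrée maps x = Rλ, y = Rφ. The meridian scale is h = 1 and the parallel scale is k = 1/cos φ = sec φ.
Areal scale = h·k = 1 × sec φ; at 55.8°, h = 1.000, k = 1.779, so h·k = 1.779.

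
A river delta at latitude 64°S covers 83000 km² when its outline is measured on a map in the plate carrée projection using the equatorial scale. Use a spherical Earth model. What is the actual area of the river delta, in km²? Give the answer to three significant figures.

36400 km²

For the equirectangular projection with φ₀ = 0 (plate carrée), h = 1 along meridians and k = sec φ along parallels.
Areal scale = h·k = 1 × sec φ; at 64°, h = 1.000, k = 2.281, so h·k = 2.281.
True area = apparent / (areal scale) = 83000 / 2.281 ≈ 36400 km².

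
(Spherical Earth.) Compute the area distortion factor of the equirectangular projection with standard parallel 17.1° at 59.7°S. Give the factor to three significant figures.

In the equirectangular projection with standard parallel φ₀ = 17.1° (x = Rλ cos φ₀, y = Rφ), meridians are true-scale (h = 1) and the parallel scale is k = cos φ₀ / cos φ.
Areal scale = h·k = 1 × cos φ₀ / cos φ; at 59.7°, h = 1.000, k = 1.894, so h·k = 1.894.

1.89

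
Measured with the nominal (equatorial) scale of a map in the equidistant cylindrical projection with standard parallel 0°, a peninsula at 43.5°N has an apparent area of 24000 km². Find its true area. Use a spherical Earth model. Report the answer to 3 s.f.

17400 km²

Plate carrée maps x = Rλ, y = Rφ. The meridian scale is h = 1 and the parallel scale is k = 1/cos φ = sec φ.
Areal scale = h·k = 1 × sec φ; at 43.5°, h = 1.000, k = 1.379, so h·k = 1.379.
True area = apparent / (areal scale) = 24000 / 1.379 ≈ 17400 km².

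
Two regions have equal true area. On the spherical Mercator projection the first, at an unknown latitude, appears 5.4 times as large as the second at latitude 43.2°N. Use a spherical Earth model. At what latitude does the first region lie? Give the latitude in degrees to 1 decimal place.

Mercator areal scale is sec²φ, so apparent-area ratio = sec²φ₁ / sec²φ₂ = cos²φ₂ / cos²φ₁.
cos²φ₂ / cos²φ₁ = 5.4  ⇒  cos φ₁ = cos 43.2° / √5.4 = 0.7290/2.324 = 0.3137.
φ₁ = arccos(0.3137) ≈ 71.7°.

71.7°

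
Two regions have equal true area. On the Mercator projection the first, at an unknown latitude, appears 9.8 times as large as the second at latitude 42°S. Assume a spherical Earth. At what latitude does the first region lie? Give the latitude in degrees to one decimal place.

76.3°

For equal true areas on Mercator, apparent areas scale as sec²φ, so the ratio is cos²φ₂ / cos²φ₁.
cos²φ₂ / cos²φ₁ = 9.8  ⇒  cos φ₁ = cos 42° / √9.8 = 0.7431/3.130 = 0.2374.
φ₁ = arccos(0.2374) ≈ 76.3°.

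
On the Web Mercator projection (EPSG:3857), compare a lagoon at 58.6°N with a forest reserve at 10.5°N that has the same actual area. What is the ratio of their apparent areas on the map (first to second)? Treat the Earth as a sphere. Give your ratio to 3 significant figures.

3.56

Mercator is conformal with k = sec φ, so areal scale = k² = sec²φ.
At 58.6°: sec²(58.6°) = 1/0.5210² = 3.684.
At 10.5°: sec²(10.5°) = 1/0.9833² = 1.034.
Ratio = 3.684/1.034 = cos²(10.5°)/cos²(58.6°) ≈ 3.56.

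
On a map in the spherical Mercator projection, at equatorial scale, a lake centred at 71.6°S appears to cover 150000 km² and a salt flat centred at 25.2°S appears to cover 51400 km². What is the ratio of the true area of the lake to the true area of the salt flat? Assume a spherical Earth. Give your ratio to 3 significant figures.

0.355

Mercator's areal exaggeration is sec²φ; hence true area = (apparent area) · cos²φ.
True area of lake: 150000 × cos²(71.6°) = 150000 × 0.09963 = 14950 km².
True area of salt flat: 51400 × cos²(25.2°) = 51400 × 0.8187 = 42080 km².
Ratio = 14950 / 42080 ≈ 0.355.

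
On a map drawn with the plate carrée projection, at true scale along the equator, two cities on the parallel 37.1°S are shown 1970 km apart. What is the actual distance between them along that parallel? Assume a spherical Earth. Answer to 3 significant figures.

1570 km

In the plate carrée (x = Rλ, y = Rφ), meridians are true-scale (h = 1) and parallels are stretched by k = sec φ.
Along the parallel at 37.1°, map distances are exaggerated by k = sec 37.1° = 1.254.
True distance = 1970 / 1.254 = 1970 × cos 37.1° ≈ 1570 km.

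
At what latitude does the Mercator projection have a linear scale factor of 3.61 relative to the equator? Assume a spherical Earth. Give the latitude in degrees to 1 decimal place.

73.9°

Mercator scale is k = sec φ = 1/cos φ.
1/cos φ = 3.61  ⇒  cos φ = 0.2770  ⇒  φ = arccos(0.2770) ≈ 73.9°.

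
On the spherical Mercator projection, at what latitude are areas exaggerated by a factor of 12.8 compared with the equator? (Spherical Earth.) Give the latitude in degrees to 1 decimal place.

Mercator areal scale is sec²φ.
sec²φ = 12.8  ⇒  cos²φ = 0.07812  ⇒  cos φ = 0.2795.
φ = arccos(0.2795) ≈ 73.8°.

73.8°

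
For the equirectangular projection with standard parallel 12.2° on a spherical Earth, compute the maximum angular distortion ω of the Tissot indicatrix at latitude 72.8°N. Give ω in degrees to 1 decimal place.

The equidistant cylindrical projection with φ₀ = 12.2° has h = 1 (meridians true) and k = cos φ₀ / cos φ along parallels.
At 72.8°: h = 1.000, k = 3.305; principal scales a = 3.305, b = 1.000.
sin(ω/2) = (a − b)/(a + b) = 2.305/4.305 = 0.5355, so ω = 2 arcsin(0.5355) ≈ 64.8°.

64.8°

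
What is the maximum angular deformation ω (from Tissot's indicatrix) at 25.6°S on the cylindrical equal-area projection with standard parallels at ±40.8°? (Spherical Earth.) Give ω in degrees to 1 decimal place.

Cylindrical equal-area (φ₀ = 40.8°): h = cos φ / cos 40.8° along meridians, k = cos 40.8° / cos φ along parallels; h·k = 1.
At 25.6°: h = 1.191, k = 0.8394; principal scales a = 1.191, b = 0.8394.
sin(ω/2) = (a − b)/(a + b) = 0.3519/2.031 = 0.1733, so ω = 2 arcsin(0.1733) ≈ 20.0°.

20.0°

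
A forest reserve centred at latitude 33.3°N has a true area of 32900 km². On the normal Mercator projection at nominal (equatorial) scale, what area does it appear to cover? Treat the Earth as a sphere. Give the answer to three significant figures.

47100 km²

For Mercator, h = k = sec φ (a conformal cylindrical projection has a single point scale, 1/cos φ).
Areal scale = k² = sec²φ = 1/cos²(33.3°) = 1/0.8358² = 1.431.
Apparent area = 32900 × 1.431 ≈ 47100 km².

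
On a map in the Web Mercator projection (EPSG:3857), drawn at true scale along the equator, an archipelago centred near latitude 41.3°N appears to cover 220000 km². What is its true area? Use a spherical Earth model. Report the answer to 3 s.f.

124000 km²

For Mercator, h = k = sec φ (a conformal cylindrical projection has a single point scale, 1/cos φ).
Areal scale = k² = sec²φ = 1/cos²(41.3°) = 1/0.7513² = 1.772.
True area = apparent / (areal scale) = 220000 / 1.772 ≈ 124000 km².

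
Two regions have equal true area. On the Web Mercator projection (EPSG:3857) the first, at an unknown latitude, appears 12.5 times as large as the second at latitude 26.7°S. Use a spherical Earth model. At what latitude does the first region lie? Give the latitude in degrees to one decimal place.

On Mercator, (apparent₁)/(apparent₂) = sec²φ₁ / sec²φ₂ when true areas are equal.
cos²φ₂ / cos²φ₁ = 12.5  ⇒  cos φ₁ = cos 26.7° / √12.5 = 0.8934/3.536 = 0.2527.
φ₁ = arccos(0.2527) ≈ 75.4°.

75.4°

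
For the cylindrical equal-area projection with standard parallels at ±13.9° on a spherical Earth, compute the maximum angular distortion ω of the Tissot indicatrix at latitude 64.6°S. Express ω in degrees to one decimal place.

For cylindrical equal-area with standard parallel φ₀, h = cos φ / cos φ₀ and k = cos φ₀ / cos φ, so h·k = 1.
At 64.6°: h = 0.4419, k = 2.263; principal scales a = 2.263, b = 0.4419.
sin(ω/2) = (a − b)/(a + b) = 1.821/2.705 = 0.6733, so ω = 2 arcsin(0.6733) ≈ 84.6°.

84.6°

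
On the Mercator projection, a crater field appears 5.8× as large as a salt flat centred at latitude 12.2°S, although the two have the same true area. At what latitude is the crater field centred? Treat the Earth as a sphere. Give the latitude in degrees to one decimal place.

66.1°

Mercator areal scale is sec²φ, so apparent-area ratio = sec²φ₁ / sec²φ₂ = cos²φ₂ / cos²φ₁.
cos²φ₂ / cos²φ₁ = 5.8  ⇒  cos φ₁ = cos 12.2° / √5.8 = 0.9774/2.408 = 0.4058.
φ₁ = arccos(0.4058) ≈ 66.1°.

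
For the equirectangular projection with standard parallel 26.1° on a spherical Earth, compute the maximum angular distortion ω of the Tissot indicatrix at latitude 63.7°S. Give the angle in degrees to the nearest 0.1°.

The equidistant cylindrical projection with φ₀ = 26.1° has h = 1 (meridians true) and k = cos φ₀ / cos φ along parallels.
At 63.7°: h = 1.000, k = 2.027; principal scales a = 2.027, b = 1.000.
sin(ω/2) = (a − b)/(a + b) = 1.027/3.027 = 0.3392, so ω = 2 arcsin(0.3392) ≈ 39.7°.

39.7°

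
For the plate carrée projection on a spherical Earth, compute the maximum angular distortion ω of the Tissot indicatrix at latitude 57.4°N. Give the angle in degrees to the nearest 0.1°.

In the plate carrée (x = Rλ, y = Rφ), meridians are true-scale (h = 1) and parallels are stretched by k = sec φ.
At 57.4°: h = 1.000, k = 1.856; principal scales a = 1.856, b = 1.000.
sin(ω/2) = (a − b)/(a + b) = 0.8561/2.856 = 0.2997, so ω = 2 arcsin(0.2997) ≈ 34.9°.

34.9°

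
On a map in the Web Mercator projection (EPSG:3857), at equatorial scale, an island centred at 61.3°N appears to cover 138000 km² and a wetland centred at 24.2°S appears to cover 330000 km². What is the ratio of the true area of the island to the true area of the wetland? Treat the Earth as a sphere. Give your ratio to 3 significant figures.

On Mercator the areal scale is sec²φ, so true area = apparent × cos²φ.
True area of island: 138000 × cos²(61.3°) = 138000 × 0.2306 = 31820 km².
True area of wetland: 330000 × cos²(24.2°) = 330000 × 0.8320 = 274500 km².
Ratio = 31820 / 274500 ≈ 0.116.

0.116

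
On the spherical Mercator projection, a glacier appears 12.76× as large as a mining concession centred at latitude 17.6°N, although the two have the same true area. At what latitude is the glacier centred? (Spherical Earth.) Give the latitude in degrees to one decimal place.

74.5°

For equal true areas on Mercator, apparent areas scale as sec²φ, so the ratio is cos²φ₂ / cos²φ₁.
cos²φ₂ / cos²φ₁ = 12.76  ⇒  cos φ₁ = cos 17.6° / √12.76 = 0.9532/3.572 = 0.2668.
φ₁ = arccos(0.2668) ≈ 74.5°.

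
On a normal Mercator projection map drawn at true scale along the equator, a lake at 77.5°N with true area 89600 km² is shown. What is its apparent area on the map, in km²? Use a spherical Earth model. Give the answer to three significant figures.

The Mercator projection is conformal; its linear scale factor is the same in every direction and equals sec φ = 1/cos φ.
Areal scale = k² = sec²φ = 1/cos²(77.5°) = 1/0.2164² = 21.35.
Apparent area = 89600 × 21.35 ≈ 1910000 km².

1910000 km²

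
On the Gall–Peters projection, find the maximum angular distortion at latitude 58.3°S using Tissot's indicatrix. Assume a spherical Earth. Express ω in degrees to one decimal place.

Gall–Peters is a cylindrical equal-area projection with standard parallels at ±45°. For cylindrical equal-area with standard parallel φ₀, h = cos φ / cos φ₀ and k = cos φ₀ / cos φ, so h·k = 1.
At 58.3°: h = 0.7431, k = 1.346; principal scales a = 1.346, b = 0.7431.
sin(ω/2) = (a − b)/(a + b) = 0.6025/2.089 = 0.2885, so ω = 2 arcsin(0.2885) ≈ 33.5°.

33.5°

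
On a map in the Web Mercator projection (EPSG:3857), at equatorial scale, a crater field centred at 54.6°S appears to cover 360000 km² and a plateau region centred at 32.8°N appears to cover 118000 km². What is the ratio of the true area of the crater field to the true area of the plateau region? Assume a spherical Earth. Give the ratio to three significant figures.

Since Mercator area scale is 1/cos²φ, the true area equals the apparent area multiplied by cos²φ.
True area of crater field: 360000 × cos²(54.6°) = 360000 × 0.3356 = 120800 km².
True area of plateau region: 118000 × cos²(32.8°) = 118000 × 0.7066 = 83370 km².
Ratio = 120800 / 83370 ≈ 1.45.

1.45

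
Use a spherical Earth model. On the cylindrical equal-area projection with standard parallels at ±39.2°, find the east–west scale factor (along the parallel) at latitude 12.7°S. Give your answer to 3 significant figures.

0.794

Cylindrical equal-area (φ₀ = 39.2°): h = cos φ / cos 39.2° along meridians, k = cos 39.2° / cos φ along parallels; h·k = 1.
k = cos 39.2° / cos 12.7° = 0.7749/0.9755 = 0.7944.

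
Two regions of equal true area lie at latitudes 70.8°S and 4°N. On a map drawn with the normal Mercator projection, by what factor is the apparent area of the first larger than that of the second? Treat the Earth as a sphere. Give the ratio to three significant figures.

Mercator areal scale is sec²φ.
At 70.8°: sec²(70.8°) = 1/0.3289² = 9.246.
At 4°: sec²(4°) = 1/0.9976² = 1.005.
Ratio = 9.246/1.005 = cos²(4°)/cos²(70.8°) ≈ 9.20.

9.20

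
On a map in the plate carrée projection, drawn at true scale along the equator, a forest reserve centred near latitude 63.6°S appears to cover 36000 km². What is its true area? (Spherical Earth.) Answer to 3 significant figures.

16000 km²

Plate carrée maps x = Rλ, y = Rφ. The meridian scale is h = 1 and the parallel scale is k = 1/cos φ = sec φ.
Areal scale = h·k = 1 × sec φ; at 63.6°, h = 1.000, k = 2.249, so h·k = 2.249.
True area = apparent / (areal scale) = 36000 / 2.249 ≈ 16000 km².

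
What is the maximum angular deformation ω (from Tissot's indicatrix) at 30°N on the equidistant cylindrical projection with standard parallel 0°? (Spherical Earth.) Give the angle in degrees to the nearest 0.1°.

8.2°

In the plate carrée (x = Rλ, y = Rφ), meridians are true-scale (h = 1) and parallels are stretched by k = sec φ.
At 30°: h = 1.000, k = 1.155; principal scales a = 1.155, b = 1.000.
sin(ω/2) = (a − b)/(a + b) = 0.1547/2.155 = 0.07180, so ω = 2 arcsin(0.07180) ≈ 8.2°.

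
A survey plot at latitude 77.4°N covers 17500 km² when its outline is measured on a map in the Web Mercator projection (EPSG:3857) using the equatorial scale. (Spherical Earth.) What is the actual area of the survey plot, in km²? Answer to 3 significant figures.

833 km²

For Mercator, h = k = sec φ (a conformal cylindrical projection has a single point scale, 1/cos φ).
Areal scale = k² = sec²φ = 1/cos²(77.4°) = 1/0.2181² = 21.01.
True area = apparent / (areal scale) = 17500 / 21.01 ≈ 833 km².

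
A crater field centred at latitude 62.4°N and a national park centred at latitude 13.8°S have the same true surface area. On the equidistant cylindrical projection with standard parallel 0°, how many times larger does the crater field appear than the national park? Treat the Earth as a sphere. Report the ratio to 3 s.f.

Plate carrée maps x = Rλ, y = Rφ. The meridian scale is h = 1 and the parallel scale is k = 1/cos φ = sec φ.
Areal scale at 62.4°: h·k = 1.000 × 2.158 = 2.158.
Areal scale at 13.8°: h·k = 1.000 × 1.030 = 1.030.
Ratio = 2.158/1.030 ≈ 2.10.

2.10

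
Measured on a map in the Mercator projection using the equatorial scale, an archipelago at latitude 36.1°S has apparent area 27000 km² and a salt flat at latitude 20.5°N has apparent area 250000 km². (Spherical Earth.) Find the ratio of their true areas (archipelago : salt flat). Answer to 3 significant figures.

Since Mercator area scale is 1/cos²φ, the true area equals the apparent area multiplied by cos²φ.
True area of archipelago: 27000 × cos²(36.1°) = 27000 × 0.6528 = 17630 km².
True area of salt flat: 250000 × cos²(20.5°) = 250000 × 0.8774 = 219300 km².
Ratio = 17630 / 219300 ≈ 0.0804.

0.0804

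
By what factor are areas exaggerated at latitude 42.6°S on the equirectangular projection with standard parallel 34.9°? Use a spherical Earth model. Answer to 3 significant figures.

1.11

With standard parallel φ₀ = 34.9°, the equirectangular projection gives x = Rλ cos φ₀, y = Rφ, so h = 1 and k = cos 34.9° / cos φ.
Areal scale = h·k = 1 × cos φ₀ / cos φ; at 42.6°, h = 1.000, k = 1.114, so h·k = 1.114.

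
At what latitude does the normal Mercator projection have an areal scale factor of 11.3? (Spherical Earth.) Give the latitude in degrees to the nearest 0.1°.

72.7°

Mercator areal scale is sec²φ.
sec²φ = 11.3  ⇒  cos²φ = 0.08850  ⇒  cos φ = 0.2975.
φ = arccos(0.2975) ≈ 72.7°.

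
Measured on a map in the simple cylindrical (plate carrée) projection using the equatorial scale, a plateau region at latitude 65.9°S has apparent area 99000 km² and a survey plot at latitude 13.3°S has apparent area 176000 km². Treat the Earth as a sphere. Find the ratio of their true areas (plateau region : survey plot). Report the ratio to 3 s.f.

Plate carrée has h = 1 and k = sec φ, giving areal scale sec φ; true area = (apparent area) · cos φ.
True area of plateau region: 99000 × cos(65.9°) = 99000 × 0.4083 = 40420 km².
True area of survey plot: 176000 × cos(13.3°) = 176000 × 0.9732 = 171300 km².
Ratio = 40420 / 171300 ≈ 0.236.

0.236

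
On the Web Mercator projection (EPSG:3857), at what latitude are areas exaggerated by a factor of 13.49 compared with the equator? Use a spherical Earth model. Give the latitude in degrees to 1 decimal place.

Mercator areal scale is sec²φ.
sec²φ = 13.49  ⇒  cos²φ = 0.07413  ⇒  cos φ = 0.2723.
φ = arccos(0.2723) ≈ 74.2°.

74.2°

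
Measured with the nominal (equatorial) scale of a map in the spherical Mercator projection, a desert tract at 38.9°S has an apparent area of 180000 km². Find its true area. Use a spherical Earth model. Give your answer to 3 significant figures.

For Mercator, h = k = sec φ (a conformal cylindrical projection has a single point scale, 1/cos φ).
Areal scale = k² = sec²φ = 1/cos²(38.9°) = 1/0.7782² = 1.651.
True area = apparent / (areal scale) = 180000 / 1.651 ≈ 109000 km².

109000 km²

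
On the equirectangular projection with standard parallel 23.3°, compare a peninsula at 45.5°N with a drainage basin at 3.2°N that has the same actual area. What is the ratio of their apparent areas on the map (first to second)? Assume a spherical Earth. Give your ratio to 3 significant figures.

1.42

In the equirectangular projection with standard parallel φ₀ = 23.3° (x = Rλ cos φ₀, y = Rφ), meridians are true-scale (h = 1) and the parallel scale is k = cos φ₀ / cos φ.
Areal scale at 45.5°: h·k = 1.000 × 1.310 = 1.310.
Areal scale at 3.2°: h·k = 1.000 × 0.9199 = 0.9199.
Ratio = 1.310/0.9199 ≈ 1.42.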